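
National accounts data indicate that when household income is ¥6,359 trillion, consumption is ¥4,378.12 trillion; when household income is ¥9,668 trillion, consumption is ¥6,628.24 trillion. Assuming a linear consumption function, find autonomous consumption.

MPC = ΔC/ΔY = (6628.24 − 4378.12)/(9668 − 6359) = 2250.12/3309 = 0.68
a = C − MPC·Y = 4378.12 − 0.68(6359) = 4378.12 − 4324.12 = 54

a = 54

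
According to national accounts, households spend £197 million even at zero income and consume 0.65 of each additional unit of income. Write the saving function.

S = -197 + 0.35Y

S = Y − C = Y − (197 + 0.65Y) = -197 + (1 − 0.65)Y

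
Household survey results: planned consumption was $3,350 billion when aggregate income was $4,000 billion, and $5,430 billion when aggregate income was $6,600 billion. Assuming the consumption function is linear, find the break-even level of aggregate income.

MPC = (5430 − 3350)/(6600 − 4000) = 2080/2600 = 0.8
a = 3350 − 0.8(4000) = 3350 − 3200 = 150
Break-even: Y = a/(1−MPC) = 150/0.2 = 750

Y = 750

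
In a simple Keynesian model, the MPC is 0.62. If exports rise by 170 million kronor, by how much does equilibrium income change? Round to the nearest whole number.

ΔY ≈ 447

The multiplier is 1/(1 − MPC) = 1/0.38.
ΔY = 170/0.38 = 447.37 ≈ 447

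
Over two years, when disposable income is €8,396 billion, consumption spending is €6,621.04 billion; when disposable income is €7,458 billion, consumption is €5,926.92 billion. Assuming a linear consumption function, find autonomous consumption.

a = 408

MPC = ΔC/ΔY = (6621.04 − 5926.92)/(8396 − 7458) = 694.12/938 = 0.74
a = C − MPC·Y = 5926.92 − 0.74(7458) = 5926.92 − 5518.92 = 408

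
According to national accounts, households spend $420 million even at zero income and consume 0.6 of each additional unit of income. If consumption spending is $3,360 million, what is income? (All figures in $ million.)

420 + 0.6Y = 3360
0.6Y = 2940, so Y = 2940/0.6 = 4900

Y = 4900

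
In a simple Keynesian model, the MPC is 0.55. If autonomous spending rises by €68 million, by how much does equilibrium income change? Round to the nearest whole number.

The multiplier is 1/(1 − MPC) = 1/0.45.
ΔY = 68/0.45 = 151.11 ≈ 151

ΔY ≈ 151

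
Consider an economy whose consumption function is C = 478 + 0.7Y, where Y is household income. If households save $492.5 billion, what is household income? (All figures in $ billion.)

S = Y − C = -478 + 0.3Y
-478 + 0.3Y = 492.5, so 0.3Y = 970.5 and Y = 3235

Y = 3235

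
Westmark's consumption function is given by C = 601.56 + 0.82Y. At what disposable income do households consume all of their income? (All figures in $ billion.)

Y = 3342

At break-even, C = Y: 601.56 + 0.82Y = Y
0.18Y = 601.56, so Y = 601.56/0.18 = 3342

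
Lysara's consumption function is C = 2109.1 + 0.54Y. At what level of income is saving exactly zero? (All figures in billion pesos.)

Y = 4585

At break-even, C = Y: 2109.1 + 0.54Y = Y
0.46Y = 2109.1, so Y = 2109.1/0.46 = 4585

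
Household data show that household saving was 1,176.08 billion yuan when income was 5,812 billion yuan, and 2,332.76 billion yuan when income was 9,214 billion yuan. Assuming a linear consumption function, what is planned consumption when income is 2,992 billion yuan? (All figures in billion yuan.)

MPS = ΔS/ΔY = (2332.76 − 1176.08)/(9214 − 5812) = 1156.68/3402 = 0.34
MPC = 1 − MPS = 0.66
Autonomous saving = 1176.08 − 0.34(5812) = -800, so a = 800
C = 800 + 0.66(2992) = 800 + 1974.72 = 2774.72

C = 2774.72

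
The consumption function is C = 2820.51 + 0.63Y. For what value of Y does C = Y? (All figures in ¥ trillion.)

At break-even, C = Y: 2820.51 + 0.63Y = Y
0.37Y = 2820.51, so Y = 2820.51/0.37 = 7623

Y = 7623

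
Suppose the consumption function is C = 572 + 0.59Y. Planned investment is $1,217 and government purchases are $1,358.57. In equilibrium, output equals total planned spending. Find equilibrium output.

Y = 7677

Y = C + I + G = 572 + 0.59Y + 1217 + 1358.57
Y − 0.59Y = 3147.57
0.41Y = 3147.57, so Y = 3147.57/0.41 = 7677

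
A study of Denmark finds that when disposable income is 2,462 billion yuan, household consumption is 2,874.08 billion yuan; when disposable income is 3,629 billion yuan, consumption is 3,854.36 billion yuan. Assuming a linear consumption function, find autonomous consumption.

a = 806

MPC = ΔC/ΔY = (3854.36 − 2874.08)/(3629 − 2462) = 980.28/1167 = 0.84
a = C − MPC·Y = 2874.08 − 0.84(2462) = 2874.08 − 2068.08 = 806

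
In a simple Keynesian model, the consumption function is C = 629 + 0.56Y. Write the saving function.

S = -629 + 0.44Y

S = Y − C = Y − (629 + 0.56Y) = -629 + (1 − 0.56)Y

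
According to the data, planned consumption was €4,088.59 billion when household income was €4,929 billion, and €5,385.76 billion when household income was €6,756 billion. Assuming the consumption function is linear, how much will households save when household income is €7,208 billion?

MPC = (5385.76 − 4088.59)/(6756 − 4929) = 1297.17/1827 = 0.71
a = 4088.59 − 0.71(4929) = 4088.59 − 3499.59 = 589
C = 589 + 0.71(7208) = 5706.68
S = 7208 − 5706.68 = 1501.32

S = 1501.32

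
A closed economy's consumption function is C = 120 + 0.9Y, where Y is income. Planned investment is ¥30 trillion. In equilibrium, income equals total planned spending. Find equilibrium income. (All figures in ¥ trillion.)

Y = 1500

Y = C + I = 120 + 0.9Y + 30
Y − 0.9Y = 150
0.1Y = 150, so Y = 150/0.1 = 1500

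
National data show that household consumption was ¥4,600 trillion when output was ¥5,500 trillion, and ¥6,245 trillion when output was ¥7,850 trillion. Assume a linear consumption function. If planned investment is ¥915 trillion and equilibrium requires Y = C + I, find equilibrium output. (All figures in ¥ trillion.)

MPC = (6245 − 4600)/(7850 − 5500) = 1645/2350 = 0.7
a = 4600 − 0.7(5500) = 750
Equilibrium: Y = 750 + 0.7Y + 915
0.3Y = 1665, so Y = 1665/0.3 = 5550

Y = 5550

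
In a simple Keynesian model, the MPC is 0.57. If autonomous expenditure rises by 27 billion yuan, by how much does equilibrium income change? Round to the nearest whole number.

ΔY ≈ 63

The multiplier is 1/(1 − MPC) = 1/0.43.
ΔY = 27/0.43 = 62.79 ≈ 63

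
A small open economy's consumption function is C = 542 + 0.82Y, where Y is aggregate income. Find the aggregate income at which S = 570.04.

S = Y − C = -542 + 0.18Y
-542 + 0.18Y = 570.04, so 0.18Y = 1112.04 and Y = 6178

Y = 6178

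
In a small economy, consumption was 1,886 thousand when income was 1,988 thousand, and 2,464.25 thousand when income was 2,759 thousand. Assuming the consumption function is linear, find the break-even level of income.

Y = 1580

MPC = (2464.25 − 1886)/(2759 − 1988) = 578.25/771 = 0.75
a = 1886 − 0.75(1988) = 1886 − 1491 = 395
Break-even: Y = a/(1−MPC) = 395/0.25 = 1580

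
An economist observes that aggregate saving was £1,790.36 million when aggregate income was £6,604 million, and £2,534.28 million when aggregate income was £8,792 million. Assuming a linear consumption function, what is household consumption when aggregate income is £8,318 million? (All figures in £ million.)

MPS = ΔS/ΔY = (2534.28 − 1790.36)/(8792 − 6604) = 743.92/2188 = 0.34
MPC = 1 − MPS = 0.66
Autonomous saving = 1790.36 − 0.34(6604) = -455, so a = 455
C = 455 + 0.66(8318) = 455 + 5489.88 = 5944.88

C = 5944.88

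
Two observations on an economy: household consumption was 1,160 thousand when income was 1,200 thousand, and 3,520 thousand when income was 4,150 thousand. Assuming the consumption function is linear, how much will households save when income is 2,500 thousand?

MPC = (3520 − 1160)/(4150 − 1200) = 2360/2950 = 0.8
a = 1160 − 0.8(1200) = 1160 − 960 = 200
C = 200 + 0.8(2500) = 2200
S = 2500 − 2200 = 300

S = 300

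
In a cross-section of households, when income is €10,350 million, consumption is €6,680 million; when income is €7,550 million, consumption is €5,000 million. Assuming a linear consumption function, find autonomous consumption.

a = 470

MPC = ΔC/ΔY = (6680 − 5000)/(10350 − 7550) = 1680/2800 = 0.6
a = C − MPC·Y = 5000 − 0.6(7550) = 5000 − 4530 = 470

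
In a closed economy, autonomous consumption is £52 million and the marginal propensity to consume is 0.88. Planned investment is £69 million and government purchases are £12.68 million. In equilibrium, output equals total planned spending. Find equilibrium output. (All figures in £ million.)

Y = 1114

Y = C + I + G = 52 + 0.88Y + 69 + 12.68
Y − 0.88Y = 133.68
0.12Y = 133.68, so Y = 133.68/0.12 = 1114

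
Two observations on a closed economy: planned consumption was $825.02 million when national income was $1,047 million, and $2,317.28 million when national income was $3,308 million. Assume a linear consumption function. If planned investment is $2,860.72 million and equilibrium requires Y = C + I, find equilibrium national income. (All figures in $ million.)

Y = 8808

MPC = (2317.28 − 825.02)/(3308 − 1047) = 1492.26/2261 = 0.66
a = 825.02 − 0.66(1047) = 134
Equilibrium: Y = 134 + 0.66Y + 2860.72
0.34Y = 2994.72, so Y = 2994.72/0.34 = 8808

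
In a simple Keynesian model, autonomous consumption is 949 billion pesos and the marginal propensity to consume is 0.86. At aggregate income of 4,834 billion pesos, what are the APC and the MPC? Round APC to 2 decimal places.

MPC = 0.86 (the slope of the consumption function)
C = 949 + 0.86(4834) = 5106.24, so APC = 5106.24/4834 = 1.06

APC = 1.06; MPC = 0.86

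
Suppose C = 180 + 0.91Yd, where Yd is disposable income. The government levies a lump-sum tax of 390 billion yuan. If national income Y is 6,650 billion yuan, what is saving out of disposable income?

S = 383.4

Yd = Y − T = 6650 − 390 = 6260
C = 180 + 0.91(6260) = 180 + 5696.6 = 5876.6
S = Yd − C = 6260 − 5876.6 = 383.4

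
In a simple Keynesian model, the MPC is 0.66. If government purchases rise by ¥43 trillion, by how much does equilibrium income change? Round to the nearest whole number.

ΔY ≈ 126

The multiplier is 1/(1 − MPC) = 1/0.34.
ΔY = 43/0.34 = 126.47 ≈ 126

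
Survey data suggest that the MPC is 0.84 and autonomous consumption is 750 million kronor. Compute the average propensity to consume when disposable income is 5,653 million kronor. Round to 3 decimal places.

APC = 0.973

C = 750 + 0.84(5653) = 5498.52
APC = C/Y = 5498.52/5653 = 0.973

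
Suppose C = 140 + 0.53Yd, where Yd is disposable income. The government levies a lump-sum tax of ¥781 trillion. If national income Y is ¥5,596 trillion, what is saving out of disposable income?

S = 2123.05

Yd = Y − T = 5596 − 781 = 4815
C = 140 + 0.53(4815) = 140 + 2551.95 = 2691.95
S = Yd − C = 4815 − 2691.95 = 2123.05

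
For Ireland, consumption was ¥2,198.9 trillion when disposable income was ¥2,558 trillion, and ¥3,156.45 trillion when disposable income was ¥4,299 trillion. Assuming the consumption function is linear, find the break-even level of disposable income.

MPC = (3156.45 − 2198.9)/(4299 − 2558) = 957.55/1741 = 0.55
a = 2198.9 − 0.55(2558) = 2198.9 − 1406.9 = 792
Break-even: Y = a/(1−MPC) = 792/0.45 = 1760

Y = 1760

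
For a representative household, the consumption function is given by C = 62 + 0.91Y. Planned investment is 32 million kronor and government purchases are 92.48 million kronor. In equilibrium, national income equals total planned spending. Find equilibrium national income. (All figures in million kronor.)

Y = C + I + G = 62 + 0.91Y + 32 + 92.48
Y − 0.91Y = 186.48
0.09Y = 186.48, so Y = 186.48/0.09 = 2072

Y = 2072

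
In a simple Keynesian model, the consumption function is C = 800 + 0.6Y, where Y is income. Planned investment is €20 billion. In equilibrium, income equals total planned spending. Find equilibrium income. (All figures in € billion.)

Y = 2050

Y = C + I = 800 + 0.6Y + 20
Y − 0.6Y = 820
0.4Y = 820, so Y = 820/0.4 = 2050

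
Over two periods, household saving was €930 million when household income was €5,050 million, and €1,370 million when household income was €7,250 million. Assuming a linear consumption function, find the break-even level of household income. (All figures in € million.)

Y = 400

MPS = ΔS/ΔY = (1370 − 930)/(7250 − 5050) = 440/2200 = 0.2
MPC = 1 − MPS = 0.8
From S(5050) = 930: −a + 0.2(5050) = 930, so a = 1010 − 930 = 80
Break-even (S = 0): Y = a/MPS = 80/0.2 = 400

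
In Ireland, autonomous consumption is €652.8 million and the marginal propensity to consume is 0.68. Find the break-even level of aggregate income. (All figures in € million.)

At break-even, C = Y: 652.8 + 0.68Y = Y
0.32Y = 652.8, so Y = 652.8/0.32 = 2040

Y = 2040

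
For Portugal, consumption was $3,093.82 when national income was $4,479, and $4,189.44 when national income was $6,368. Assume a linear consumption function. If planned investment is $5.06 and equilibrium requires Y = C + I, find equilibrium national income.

MPC = (4189.44 − 3093.82)/(6368 − 4479) = 1095.62/1889 = 0.58
a = 3093.82 − 0.58(4479) = 496
Equilibrium: Y = 496 + 0.58Y + 5.06
0.42Y = 501.06, so Y = 501.06/0.42 = 1193

Y = 1193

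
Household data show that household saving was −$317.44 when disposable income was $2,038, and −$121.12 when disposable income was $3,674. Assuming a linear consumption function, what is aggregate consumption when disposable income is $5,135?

C = 5080.8

MPS = ΔS/ΔY = (-121.12 − (-317.44))/(3674 − 2038) = 196.32/1636 = 0.12
MPC = 1 − MPS = 0.88
Autonomous saving = -317.44 − 0.12(2038) = -562, so a = 562
C = 562 + 0.88(5135) = 562 + 4518.8 = 5080.8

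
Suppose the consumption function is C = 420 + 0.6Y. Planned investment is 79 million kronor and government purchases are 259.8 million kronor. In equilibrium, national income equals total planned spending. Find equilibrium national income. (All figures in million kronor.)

Y = C + I + G = 420 + 0.6Y + 79 + 259.8
Y − 0.6Y = 758.8
0.4Y = 758.8, so Y = 758.8/0.4 = 1897

Y = 1897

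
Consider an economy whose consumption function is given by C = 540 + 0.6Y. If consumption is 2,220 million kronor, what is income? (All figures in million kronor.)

Y = 2800

540 + 0.6Y = 2220
0.6Y = 1680, so Y = 1680/0.6 = 2800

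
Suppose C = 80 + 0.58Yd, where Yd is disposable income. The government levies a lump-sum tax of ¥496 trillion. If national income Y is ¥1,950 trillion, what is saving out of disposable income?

Yd = Y − T = 1950 − 496 = 1454
C = 80 + 0.58(1454) = 80 + 843.32 = 923.32
S = Yd − C = 1454 − 923.32 = 530.68

S = 530.68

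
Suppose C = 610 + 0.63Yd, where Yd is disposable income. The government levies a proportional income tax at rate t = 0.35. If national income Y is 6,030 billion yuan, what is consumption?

Yd = (1 − 0.35)(6030) = 0.65(6030) = 3919.5
C = 610 + 0.63(3919.5) = 610 + 2469.285 = 3079.285

C = 3079.285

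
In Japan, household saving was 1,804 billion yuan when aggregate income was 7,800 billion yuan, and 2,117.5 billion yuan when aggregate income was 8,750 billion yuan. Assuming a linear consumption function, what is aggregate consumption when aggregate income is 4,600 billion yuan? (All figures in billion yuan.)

C = 3852

MPS = ΔS/ΔY = (2117.5 − 1804)/(8750 − 7800) = 313.5/950 = 0.33
MPC = 1 − MPS = 0.67
Autonomous saving = 1804 − 0.33(7800) = -770, so a = 770
C = 770 + 0.67(4600) = 770 + 3082 = 3852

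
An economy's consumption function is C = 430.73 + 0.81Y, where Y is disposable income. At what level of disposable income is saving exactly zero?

At break-even, C = Y: 430.73 + 0.81Y = Y
0.19Y = 430.73, so Y = 430.73/0.19 = 2267

Y = 2267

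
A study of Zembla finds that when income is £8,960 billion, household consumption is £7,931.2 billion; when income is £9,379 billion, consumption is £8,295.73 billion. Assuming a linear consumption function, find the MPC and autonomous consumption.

MPC = ΔC/ΔY = (8295.73 − 7931.2)/(9379 − 8960) = 364.53/419 = 0.87
a = C − MPC·Y = 7931.2 − 0.87(8960) = 7931.2 − 7795.2 = 136

MPC = 0.87; a = 136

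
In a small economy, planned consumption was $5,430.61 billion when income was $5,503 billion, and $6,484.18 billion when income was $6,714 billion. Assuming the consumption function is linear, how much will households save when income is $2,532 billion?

MPC = (6484.18 − 5430.61)/(6714 − 5503) = 1053.57/1211 = 0.87
a = 5430.61 − 0.87(5503) = 5430.61 − 4787.61 = 643
C = 643 + 0.87(2532) = 2845.84
S = 2532 − 2845.84 = -313.84

S = -313.84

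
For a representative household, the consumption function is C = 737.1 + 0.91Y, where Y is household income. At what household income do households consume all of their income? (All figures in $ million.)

At break-even, C = Y: 737.1 + 0.91Y = Y
0.09Y = 737.1, so Y = 737.1/0.09 = 8190

Y = 8190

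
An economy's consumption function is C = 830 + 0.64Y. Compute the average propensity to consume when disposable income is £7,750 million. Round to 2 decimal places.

APC = 0.75

C = 830 + 0.64(7750) = 5790
APC = C/Y = 5790/7750 = 0.75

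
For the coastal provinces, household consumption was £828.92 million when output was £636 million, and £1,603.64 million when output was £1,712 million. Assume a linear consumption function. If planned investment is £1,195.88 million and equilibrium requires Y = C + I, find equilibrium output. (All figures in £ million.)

MPC = (1603.64 − 828.92)/(1712 − 636) = 774.72/1076 = 0.72
a = 828.92 − 0.72(636) = 371
Equilibrium: Y = 371 + 0.72Y + 1195.88
0.28Y = 1566.88, so Y = 1566.88/0.28 = 5596

Y = 5596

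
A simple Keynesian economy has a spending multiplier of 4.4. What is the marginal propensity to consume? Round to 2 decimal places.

k = 1/(1 − MPC), so 1 − MPC = 1/k = 1/4.4 = 0.2273
MPC = 1 − 0.2273 = 0.77

MPC = 0.77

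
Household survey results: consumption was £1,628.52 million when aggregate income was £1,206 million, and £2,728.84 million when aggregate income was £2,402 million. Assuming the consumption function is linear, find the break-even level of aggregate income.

MPC = (2728.84 − 1628.52)/(2402 − 1206) = 1100.32/1196 = 0.92
a = 1628.52 − 0.92(1206) = 1628.52 − 1109.52 = 519
Break-even: Y = a/(1−MPC) = 519/0.08 = 6487.5

Y = 6487.5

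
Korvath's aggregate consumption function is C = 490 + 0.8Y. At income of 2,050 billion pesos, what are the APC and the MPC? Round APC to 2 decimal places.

APC = 1.04; MPC = 0.8

MPC = 0.8 (the slope of the consumption function)
C = 490 + 0.8(2050) = 2130, so APC = 2130/2050 = 1.04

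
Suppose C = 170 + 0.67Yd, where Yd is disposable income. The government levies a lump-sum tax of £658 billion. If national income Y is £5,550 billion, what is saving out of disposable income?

Yd = Y − T = 5550 − 658 = 4892
C = 170 + 0.67(4892) = 170 + 3277.64 = 3447.64
S = Yd − C = 4892 − 3447.64 = 1444.36

S = 1444.36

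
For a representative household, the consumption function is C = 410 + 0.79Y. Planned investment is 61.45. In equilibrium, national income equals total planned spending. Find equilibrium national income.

Y = 2245

Y = C + I = 410 + 0.79Y + 61.45
Y − 0.79Y = 471.45
0.21Y = 471.45, so Y = 471.45/0.21 = 2245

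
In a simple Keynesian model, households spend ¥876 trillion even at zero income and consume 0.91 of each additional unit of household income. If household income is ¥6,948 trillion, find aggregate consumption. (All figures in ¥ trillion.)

C = 876 + 0.91(6948) = 876 + 6322.68 = 7198.68

C = 7198.68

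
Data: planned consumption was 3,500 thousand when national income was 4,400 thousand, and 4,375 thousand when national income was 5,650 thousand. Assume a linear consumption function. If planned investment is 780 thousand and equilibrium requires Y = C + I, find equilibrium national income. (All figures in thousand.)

Y = 4000

MPC = (4375 − 3500)/(5650 − 4400) = 875/1250 = 0.7
a = 3500 − 0.7(4400) = 420
Equilibrium: Y = 420 + 0.7Y + 780
0.3Y = 1200, so Y = 1200/0.3 = 4000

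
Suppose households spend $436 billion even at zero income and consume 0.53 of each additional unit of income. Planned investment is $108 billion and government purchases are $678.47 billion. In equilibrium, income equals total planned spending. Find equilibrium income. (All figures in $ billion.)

Y = C + I + G = 436 + 0.53Y + 108 + 678.47
Y − 0.53Y = 1222.47
0.47Y = 1222.47, so Y = 1222.47/0.47 = 2601

Y = 2601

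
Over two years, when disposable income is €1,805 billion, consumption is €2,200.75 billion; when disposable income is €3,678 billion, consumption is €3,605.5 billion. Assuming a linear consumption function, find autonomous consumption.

a = 847

MPC = ΔC/ΔY = (3605.5 − 2200.75)/(3678 − 1805) = 1404.75/1873 = 0.75
a = C − MPC·Y = 2200.75 − 0.75(1805) = 2200.75 − 1353.75 = 847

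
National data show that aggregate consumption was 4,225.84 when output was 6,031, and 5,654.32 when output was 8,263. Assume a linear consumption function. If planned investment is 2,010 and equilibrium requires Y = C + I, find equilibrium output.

MPC = (5654.32 − 4225.84)/(8263 − 6031) = 1428.48/2232 = 0.64
a = 4225.84 − 0.64(6031) = 366
Equilibrium: Y = 366 + 0.64Y + 2010
0.36Y = 2376, so Y = 2376/0.36 = 6600

Y = 6600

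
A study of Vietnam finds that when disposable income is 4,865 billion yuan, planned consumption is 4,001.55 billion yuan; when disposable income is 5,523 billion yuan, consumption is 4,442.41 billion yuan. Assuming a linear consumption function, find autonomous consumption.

MPC = ΔC/ΔY = (4442.41 − 4001.55)/(5523 − 4865) = 440.86/658 = 0.67
a = C − MPC·Y = 4001.55 − 0.67(4865) = 4001.55 − 3259.55 = 742

a = 742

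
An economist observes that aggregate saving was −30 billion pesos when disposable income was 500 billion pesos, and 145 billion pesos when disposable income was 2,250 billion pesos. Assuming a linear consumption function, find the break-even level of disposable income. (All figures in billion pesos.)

MPS = ΔS/ΔY = (145 − (-30))/(2250 − 500) = 175/1750 = 0.1
MPC = 1 − MPS = 0.9
From S(500) = -30: −a + 0.1(500) = -30, so a = 50 − (-30) = 80
Break-even (S = 0): Y = a/MPS = 80/0.1 = 800

Y = 800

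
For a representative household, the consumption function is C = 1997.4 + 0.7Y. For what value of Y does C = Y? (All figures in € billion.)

At break-even, C = Y: 1997.4 + 0.7Y = Y
0.3Y = 1997.4, so Y = 1997.4/0.3 = 6658

Y = 6658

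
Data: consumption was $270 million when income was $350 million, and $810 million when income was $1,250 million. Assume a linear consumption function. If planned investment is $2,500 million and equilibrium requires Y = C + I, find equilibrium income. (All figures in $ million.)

MPC = (810 − 270)/(1250 − 350) = 540/900 = 0.6
a = 270 − 0.6(350) = 60
Equilibrium: Y = 60 + 0.6Y + 2500
0.4Y = 2560, so Y = 2560/0.4 = 6400

Y = 6400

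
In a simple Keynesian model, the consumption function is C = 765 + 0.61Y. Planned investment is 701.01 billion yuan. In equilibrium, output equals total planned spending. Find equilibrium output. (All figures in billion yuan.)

Y = C + I = 765 + 0.61Y + 701.01
Y − 0.61Y = 1466.01
0.39Y = 1466.01, so Y = 1466.01/0.39 = 3759

Y = 3759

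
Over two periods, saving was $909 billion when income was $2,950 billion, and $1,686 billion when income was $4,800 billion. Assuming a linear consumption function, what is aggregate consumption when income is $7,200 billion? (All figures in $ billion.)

C = 4506

MPS = ΔS/ΔY = (1686 − 909)/(4800 − 2950) = 777/1850 = 0.42
MPC = 1 − MPS = 0.58
Autonomous saving = 909 − 0.42(2950) = -330, so a = 330
C = 330 + 0.58(7200) = 330 + 4176 = 4506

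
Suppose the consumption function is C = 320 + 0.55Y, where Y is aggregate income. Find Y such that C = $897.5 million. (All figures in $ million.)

320 + 0.55Y = 897.5
0.55Y = 577.5, so Y = 577.5/0.55 = 1050

Y = 1050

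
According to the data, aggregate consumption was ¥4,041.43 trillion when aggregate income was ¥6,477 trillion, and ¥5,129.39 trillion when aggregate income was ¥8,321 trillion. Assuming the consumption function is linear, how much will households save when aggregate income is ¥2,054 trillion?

S = 622.14

MPC = (5129.39 − 4041.43)/(8321 − 6477) = 1087.96/1844 = 0.59
a = 4041.43 − 0.59(6477) = 4041.43 − 3821.43 = 220
C = 220 + 0.59(2054) = 1431.86
S = 2054 − 1431.86 = 622.14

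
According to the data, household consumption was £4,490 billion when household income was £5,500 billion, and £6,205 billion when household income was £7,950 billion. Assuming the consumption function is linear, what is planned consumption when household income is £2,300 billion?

C = 2250

MPC = (6205 − 4490)/(7950 − 5500) = 1715/2450 = 0.7
a = 4490 − 0.7(5500) = 4490 − 3850 = 640
C = 640 + 0.7(2300) = 640 + 1610 = 2250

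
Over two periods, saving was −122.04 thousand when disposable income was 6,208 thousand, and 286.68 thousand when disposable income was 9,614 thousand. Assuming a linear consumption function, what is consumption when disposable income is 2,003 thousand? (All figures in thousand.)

C = 2629.64

MPS = ΔS/ΔY = (286.68 − (-122.04))/(9614 − 6208) = 408.72/3406 = 0.12
MPC = 1 − MPS = 0.88
Autonomous saving = -122.04 − 0.12(6208) = -867, so a = 867
C = 867 + 0.88(2003) = 867 + 1762.64 = 2629.64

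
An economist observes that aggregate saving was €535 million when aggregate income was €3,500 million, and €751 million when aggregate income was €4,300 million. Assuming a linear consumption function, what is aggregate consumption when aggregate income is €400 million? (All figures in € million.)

C = 702

MPS = ΔS/ΔY = (751 − 535)/(4300 − 3500) = 216/800 = 0.27
MPC = 1 − MPS = 0.73
Autonomous saving = 535 − 0.27(3500) = -410, so a = 410
C = 410 + 0.73(400) = 410 + 292 = 702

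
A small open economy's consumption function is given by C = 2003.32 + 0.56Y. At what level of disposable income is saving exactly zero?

At break-even, C = Y: 2003.32 + 0.56Y = Y
0.44Y = 2003.32, so Y = 2003.32/0.44 = 4553

Y = 4553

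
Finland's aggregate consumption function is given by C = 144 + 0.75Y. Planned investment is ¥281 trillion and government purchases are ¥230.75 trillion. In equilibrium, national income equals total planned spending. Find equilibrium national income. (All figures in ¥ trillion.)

Y = 2623

Y = C + I + G = 144 + 0.75Y + 281 + 230.75
Y − 0.75Y = 655.75
0.25Y = 655.75, so Y = 655.75/0.25 = 2623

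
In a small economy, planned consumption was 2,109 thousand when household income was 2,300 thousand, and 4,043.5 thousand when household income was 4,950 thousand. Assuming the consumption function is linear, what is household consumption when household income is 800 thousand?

MPC = (4043.5 − 2109)/(4950 − 2300) = 1934.5/2650 = 0.73
a = 2109 − 0.73(2300) = 2109 − 1679 = 430
C = 430 + 0.73(800) = 430 + 584 = 1014

C = 1014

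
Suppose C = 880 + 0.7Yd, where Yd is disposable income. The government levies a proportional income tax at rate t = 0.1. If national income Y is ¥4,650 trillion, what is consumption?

Yd = (1 − 0.1)(4650) = 0.9(4650) = 4185
C = 880 + 0.7(4185) = 880 + 2929.5 = 3809.5

C = 3809.5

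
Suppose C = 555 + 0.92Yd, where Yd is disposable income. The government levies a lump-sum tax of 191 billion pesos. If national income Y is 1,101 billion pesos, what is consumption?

C = 1392.2

Yd = Y − T = 1101 − 191 = 910
C = 555 + 0.92(910) = 555 + 837.2 = 1392.2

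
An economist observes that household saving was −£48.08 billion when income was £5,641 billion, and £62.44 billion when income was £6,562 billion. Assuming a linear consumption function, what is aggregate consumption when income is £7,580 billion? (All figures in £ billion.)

MPS = ΔS/ΔY = (62.44 − (-48.08))/(6562 − 5641) = 110.52/921 = 0.12
MPC = 1 − MPS = 0.88
Autonomous saving = -48.08 − 0.12(5641) = -725, so a = 725
C = 725 + 0.88(7580) = 725 + 6670.4 = 7395.4

C = 7395.4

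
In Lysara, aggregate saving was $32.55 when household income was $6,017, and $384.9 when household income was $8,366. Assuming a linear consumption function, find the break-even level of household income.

MPS = ΔS/ΔY = (384.9 − 32.55)/(8366 − 6017) = 352.35/2349 = 0.15
MPC = 1 − MPS = 0.85
From S(6017) = 32.55: −a + 0.15(6017) = 32.55, so a = 902.55 − 32.55 = 870
Break-even (S = 0): Y = a/MPS = 870/0.15 = 5800

Y = 5800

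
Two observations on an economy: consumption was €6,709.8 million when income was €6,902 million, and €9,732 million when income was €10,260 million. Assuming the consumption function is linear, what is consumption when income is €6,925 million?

C = 6730.5

MPC = (9732 − 6709.8)/(10260 − 6902) = 3022.2/3358 = 0.9
a = 6709.8 − 0.9(6902) = 6709.8 − 6211.8 = 498
C = 498 + 0.9(6925) = 498 + 6232.5 = 6730.5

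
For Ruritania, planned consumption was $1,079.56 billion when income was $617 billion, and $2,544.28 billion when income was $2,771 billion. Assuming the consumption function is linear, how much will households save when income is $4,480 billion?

S = 773.6

MPC = (2544.28 − 1079.56)/(2771 − 617) = 1464.72/2154 = 0.68
a = 1079.56 − 0.68(617) = 1079.56 − 419.56 = 660
C = 660 + 0.68(4480) = 3706.4
S = 4480 − 3706.4 = 773.6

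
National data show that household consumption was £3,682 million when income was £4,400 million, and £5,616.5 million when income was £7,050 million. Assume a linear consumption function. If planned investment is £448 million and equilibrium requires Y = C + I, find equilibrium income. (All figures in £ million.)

MPC = (5616.5 − 3682)/(7050 − 4400) = 1934.5/2650 = 0.73
a = 3682 − 0.73(4400) = 470
Equilibrium: Y = 470 + 0.73Y + 448
0.27Y = 918, so Y = 918/0.27 = 3400

Y = 3400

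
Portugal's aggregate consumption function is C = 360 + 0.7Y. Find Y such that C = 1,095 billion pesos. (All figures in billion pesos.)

360 + 0.7Y = 1095
0.7Y = 735, so Y = 735/0.7 = 1050

Y = 1050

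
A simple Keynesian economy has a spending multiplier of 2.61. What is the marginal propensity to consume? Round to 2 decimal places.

MPC = 0.62

k = 1/(1 − MPC), so 1 − MPC = 1/k = 1/2.61 = 0.3831
MPC = 1 − 0.3831 = 0.62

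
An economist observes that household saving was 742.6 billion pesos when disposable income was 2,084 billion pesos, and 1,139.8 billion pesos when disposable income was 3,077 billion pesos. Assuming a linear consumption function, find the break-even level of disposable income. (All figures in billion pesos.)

MPS = ΔS/ΔY = (1139.8 − 742.6)/(3077 − 2084) = 397.2/993 = 0.4
MPC = 1 − MPS = 0.6
From S(2084) = 742.6: −a + 0.4(2084) = 742.6, so a = 833.6 − 742.6 = 91
Break-even (S = 0): Y = a/MPS = 91/0.4 = 227.5

Y = 227.5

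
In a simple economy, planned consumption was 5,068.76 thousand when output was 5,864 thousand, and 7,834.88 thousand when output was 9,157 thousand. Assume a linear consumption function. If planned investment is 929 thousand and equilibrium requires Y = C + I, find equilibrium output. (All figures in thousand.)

MPC = (7834.88 − 5068.76)/(9157 − 5864) = 2766.12/3293 = 0.84
a = 5068.76 − 0.84(5864) = 143
Equilibrium: Y = 143 + 0.84Y + 929
0.16Y = 1072, so Y = 1072/0.16 = 6700

Y = 6700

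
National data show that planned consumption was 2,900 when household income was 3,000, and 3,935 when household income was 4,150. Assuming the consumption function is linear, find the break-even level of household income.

MPC = (3935 − 2900)/(4150 − 3000) = 1035/1150 = 0.9
a = 2900 − 0.9(3000) = 2900 − 2700 = 200
Break-even: Y = a/(1−MPC) = 200/0.1 = 2000

Y = 2000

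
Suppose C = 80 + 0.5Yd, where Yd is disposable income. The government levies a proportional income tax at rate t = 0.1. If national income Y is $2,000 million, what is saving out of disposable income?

S = 820

Yd = (1 − 0.1)(2000) = 0.9(2000) = 1800
C = 80 + 0.5(1800) = 80 + 900 = 980
S = Yd − C = 1800 − 980 = 820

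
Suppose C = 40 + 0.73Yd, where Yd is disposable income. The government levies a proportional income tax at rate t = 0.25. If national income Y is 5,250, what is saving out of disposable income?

Yd = (1 − 0.25)(5250) = 0.75(5250) = 3937.5
C = 40 + 0.73(3937.5) = 40 + 2874.375 = 2914.375
S = Yd − C = 3937.5 − 2914.375 = 1023.125

S = 1023.125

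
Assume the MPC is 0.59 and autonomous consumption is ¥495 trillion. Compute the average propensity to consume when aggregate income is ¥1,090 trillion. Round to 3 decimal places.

APC = 1.044

C = 495 + 0.59(1090) = 1138.1
APC = C/Y = 1138.1/1090 = 1.044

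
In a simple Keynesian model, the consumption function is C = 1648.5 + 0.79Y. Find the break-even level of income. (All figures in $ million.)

Y = 7850

At break-even, C = Y: 1648.5 + 0.79Y = Y
0.21Y = 1648.5, so Y = 1648.5/0.21 = 7850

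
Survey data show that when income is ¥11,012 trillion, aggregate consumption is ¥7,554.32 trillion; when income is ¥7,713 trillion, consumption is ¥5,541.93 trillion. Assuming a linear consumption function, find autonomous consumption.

a = 837

MPC = ΔC/ΔY = (7554.32 − 5541.93)/(11012 − 7713) = 2012.39/3299 = 0.61
a = C − MPC·Y = 5541.93 − 0.61(7713) = 5541.93 − 4704.93 = 837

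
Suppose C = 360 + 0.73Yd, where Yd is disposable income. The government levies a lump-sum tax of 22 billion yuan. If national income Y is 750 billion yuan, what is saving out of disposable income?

Yd = Y − T = 750 − 22 = 728
C = 360 + 0.73(728) = 360 + 531.44 = 891.44
S = Yd − C = 728 − 891.44 = -163.44

S = -163.44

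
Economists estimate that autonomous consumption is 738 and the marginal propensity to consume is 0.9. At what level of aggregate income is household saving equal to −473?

Y = 2650

S = Y − C = -738 + 0.1Y
-738 + 0.1Y = -473, so 0.1Y = 265 and Y = 2650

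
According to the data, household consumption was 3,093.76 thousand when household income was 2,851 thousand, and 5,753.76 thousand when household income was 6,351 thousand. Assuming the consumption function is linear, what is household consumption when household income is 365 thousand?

C = 1204.4

MPC = (5753.76 − 3093.76)/(6351 − 2851) = 2660/3500 = 0.76
a = 3093.76 − 0.76(2851) = 3093.76 − 2166.76 = 927
C = 927 + 0.76(365) = 927 + 277.4 = 1204.4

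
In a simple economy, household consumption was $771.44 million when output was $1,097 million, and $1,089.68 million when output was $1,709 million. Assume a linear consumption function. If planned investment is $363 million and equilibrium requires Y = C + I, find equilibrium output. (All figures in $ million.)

MPC = (1089.68 − 771.44)/(1709 − 1097) = 318.24/612 = 0.52
a = 771.44 − 0.52(1097) = 201
Equilibrium: Y = 201 + 0.52Y + 363
0.48Y = 564, so Y = 564/0.48 = 1175

Y = 1175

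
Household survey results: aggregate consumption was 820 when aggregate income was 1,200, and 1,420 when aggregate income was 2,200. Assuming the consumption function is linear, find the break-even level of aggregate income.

MPC = (1420 − 820)/(2200 − 1200) = 600/1000 = 0.6
a = 820 − 0.6(1200) = 820 − 720 = 100
Break-even: Y = a/(1−MPC) = 100/0.4 = 250

Y = 250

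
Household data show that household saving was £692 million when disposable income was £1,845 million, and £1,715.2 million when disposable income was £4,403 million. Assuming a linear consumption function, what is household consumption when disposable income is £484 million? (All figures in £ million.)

MPS = ΔS/ΔY = (1715.2 − 692)/(4403 − 1845) = 1023.2/2558 = 0.4
MPC = 1 − MPS = 0.6
Autonomous saving = 692 − 0.4(1845) = -46, so a = 46
C = 46 + 0.6(484) = 46 + 290.4 = 336.4

C = 336.4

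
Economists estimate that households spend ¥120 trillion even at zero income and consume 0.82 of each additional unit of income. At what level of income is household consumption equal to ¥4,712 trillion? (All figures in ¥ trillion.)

Y = 5600

120 + 0.82Y = 4712
0.82Y = 4592, so Y = 4592/0.82 = 5600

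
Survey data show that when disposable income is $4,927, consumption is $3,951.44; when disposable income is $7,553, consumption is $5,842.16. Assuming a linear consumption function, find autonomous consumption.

MPC = ΔC/ΔY = (5842.16 − 3951.44)/(7553 − 4927) = 1890.72/2626 = 0.72
a = C − MPC·Y = 3951.44 − 0.72(4927) = 3951.44 − 3547.44 = 404

a = 404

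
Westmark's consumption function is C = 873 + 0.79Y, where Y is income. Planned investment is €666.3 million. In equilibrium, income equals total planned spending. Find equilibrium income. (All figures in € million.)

Y = 7330

Y = C + I = 873 + 0.79Y + 666.3
Y − 0.79Y = 1539.3
0.21Y = 1539.3, so Y = 1539.3/0.21 = 7330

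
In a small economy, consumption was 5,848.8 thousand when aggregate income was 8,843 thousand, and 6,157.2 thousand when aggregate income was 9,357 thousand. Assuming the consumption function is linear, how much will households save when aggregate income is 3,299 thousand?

S = 776.6

MPC = (6157.2 − 5848.8)/(9357 − 8843) = 308.4/514 = 0.6
a = 5848.8 − 0.6(8843) = 5848.8 − 5305.8 = 543
C = 543 + 0.6(3299) = 2522.4
S = 3299 − 2522.4 = 776.6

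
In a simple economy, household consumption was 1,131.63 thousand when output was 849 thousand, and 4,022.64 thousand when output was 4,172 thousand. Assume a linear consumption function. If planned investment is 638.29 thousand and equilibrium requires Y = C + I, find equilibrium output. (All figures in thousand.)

MPC = (4022.64 − 1131.63)/(4172 − 849) = 2891.01/3323 = 0.87
a = 1131.63 − 0.87(849) = 393
Equilibrium: Y = 393 + 0.87Y + 638.29
0.13Y = 1031.29, so Y = 1031.29/0.13 = 7933

Y = 7933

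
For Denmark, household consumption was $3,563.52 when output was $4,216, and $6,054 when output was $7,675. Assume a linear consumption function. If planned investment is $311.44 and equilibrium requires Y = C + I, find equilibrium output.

MPC = (6054 − 3563.52)/(7675 − 4216) = 2490.48/3459 = 0.72
a = 3563.52 − 0.72(4216) = 528
Equilibrium: Y = 528 + 0.72Y + 311.44
0.28Y = 839.44, so Y = 839.44/0.28 = 2998

Y = 2998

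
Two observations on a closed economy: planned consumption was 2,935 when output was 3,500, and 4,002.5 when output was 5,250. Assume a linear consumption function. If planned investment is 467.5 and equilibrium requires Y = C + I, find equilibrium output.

MPC = (4002.5 − 2935)/(5250 − 3500) = 1067.5/1750 = 0.61
a = 2935 − 0.61(3500) = 800
Equilibrium: Y = 800 + 0.61Y + 467.5
0.39Y = 1267.5, so Y = 1267.5/0.39 = 3250

Y = 3250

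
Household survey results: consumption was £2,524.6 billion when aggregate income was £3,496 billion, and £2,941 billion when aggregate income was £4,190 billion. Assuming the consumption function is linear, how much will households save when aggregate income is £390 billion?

S = -271

MPC = (2941 − 2524.6)/(4190 − 3496) = 416.4/694 = 0.6
a = 2524.6 − 0.6(3496) = 2524.6 − 2097.6 = 427
C = 427 + 0.6(390) = 661
S = 390 − 661 = -271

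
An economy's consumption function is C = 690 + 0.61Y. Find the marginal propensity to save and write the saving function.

MPS = 1 − MPC = 1 − 0.61 = 0.39
S = Y − C = -690 + 0.39Y

MPS = 0.39; S = -690 + 0.39Y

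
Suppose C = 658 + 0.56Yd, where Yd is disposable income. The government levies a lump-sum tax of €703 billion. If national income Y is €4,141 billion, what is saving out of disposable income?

Yd = Y − T = 4141 − 703 = 3438
C = 658 + 0.56(3438) = 658 + 1925.28 = 2583.28
S = Yd − C = 3438 − 2583.28 = 854.72

S = 854.72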